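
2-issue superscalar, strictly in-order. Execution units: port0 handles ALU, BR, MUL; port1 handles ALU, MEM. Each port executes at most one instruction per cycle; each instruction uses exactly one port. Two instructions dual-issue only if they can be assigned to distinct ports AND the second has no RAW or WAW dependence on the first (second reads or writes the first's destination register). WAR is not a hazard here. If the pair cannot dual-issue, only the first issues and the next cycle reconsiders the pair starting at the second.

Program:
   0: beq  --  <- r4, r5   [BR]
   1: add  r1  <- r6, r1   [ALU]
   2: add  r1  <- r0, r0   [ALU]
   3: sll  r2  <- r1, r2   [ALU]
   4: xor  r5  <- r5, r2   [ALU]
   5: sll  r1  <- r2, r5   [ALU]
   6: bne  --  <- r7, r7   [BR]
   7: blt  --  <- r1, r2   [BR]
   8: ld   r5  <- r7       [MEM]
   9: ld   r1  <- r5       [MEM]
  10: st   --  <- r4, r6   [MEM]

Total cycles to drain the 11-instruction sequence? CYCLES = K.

CYCLES = 8

#0 head=0: beq.BR+add.ALU i0/i1 pair
#1 head=2: add.ALU i2 RAW r1
#2 head=3: sll.ALU i3 RAW r2
#3 head=4: xor.ALU i4 RAW r5
#4 head=5: sll.ALU+bne.BR i5/i6 pair
#5 head=7: blt.BR+ld.MEM i7/i8 pair
#6 head=9: ld.MEM i9 no-port MEM/MEM
#7 head=10: st.MEM i10 tail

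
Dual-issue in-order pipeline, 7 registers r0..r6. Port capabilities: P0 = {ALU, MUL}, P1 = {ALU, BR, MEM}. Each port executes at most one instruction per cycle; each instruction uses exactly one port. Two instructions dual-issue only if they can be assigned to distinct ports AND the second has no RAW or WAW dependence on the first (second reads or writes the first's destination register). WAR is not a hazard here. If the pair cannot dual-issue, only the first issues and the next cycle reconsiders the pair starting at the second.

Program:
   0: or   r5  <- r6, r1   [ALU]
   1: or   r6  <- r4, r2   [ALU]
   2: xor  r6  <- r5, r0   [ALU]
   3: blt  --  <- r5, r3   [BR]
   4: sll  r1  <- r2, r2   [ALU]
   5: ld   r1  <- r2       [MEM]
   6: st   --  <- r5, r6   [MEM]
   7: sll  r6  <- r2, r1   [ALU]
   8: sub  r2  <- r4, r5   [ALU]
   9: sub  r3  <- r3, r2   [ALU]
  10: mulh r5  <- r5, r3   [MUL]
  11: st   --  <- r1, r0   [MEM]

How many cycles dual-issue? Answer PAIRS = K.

t=0 i0&i1:or.ALU+or.ALU ; 2-wide
t=1 i2&i3:xor.ALU+blt.BR ; 2-wide
t=2 i4:sll.ALU ; WAW r1
t=3 i5:ld.MEM ; no-port MEM/MEM
t=4 i6&i7:st.MEM+sll.ALU ; 2-wide
t=5 i8:sub.ALU ; RAW r2
t=6 i9:sub.ALU ; RAW r3
t=7 i10&i11:mulh.MUL+st.MEM ; 2-wide

PAIRS = 4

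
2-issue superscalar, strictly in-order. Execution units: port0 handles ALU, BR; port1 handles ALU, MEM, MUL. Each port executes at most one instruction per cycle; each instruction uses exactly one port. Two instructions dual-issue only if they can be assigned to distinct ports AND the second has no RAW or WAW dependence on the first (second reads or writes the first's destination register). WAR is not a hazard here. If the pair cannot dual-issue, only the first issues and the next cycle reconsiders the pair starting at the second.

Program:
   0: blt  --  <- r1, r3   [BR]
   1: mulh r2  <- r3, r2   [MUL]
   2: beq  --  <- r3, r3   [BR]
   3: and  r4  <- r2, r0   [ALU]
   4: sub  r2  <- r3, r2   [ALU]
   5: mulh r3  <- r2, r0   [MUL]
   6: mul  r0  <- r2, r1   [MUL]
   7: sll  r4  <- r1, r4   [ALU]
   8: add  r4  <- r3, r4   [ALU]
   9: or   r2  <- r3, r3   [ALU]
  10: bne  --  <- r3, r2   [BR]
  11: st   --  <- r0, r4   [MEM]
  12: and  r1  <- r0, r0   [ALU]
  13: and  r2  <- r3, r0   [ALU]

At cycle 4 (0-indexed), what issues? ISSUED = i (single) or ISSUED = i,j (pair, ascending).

c0: i0,i1 blt/mulh  dual
c1: i2,i3 beq/and  dual
c2: i4 sub  RAW r2
c3: i5 mulh  no-port MUL/MUL
c4: i6,i7 mul/sll  dual
c5: i8,i9 add/or  dual
c6: i10,i11 bne/st  dual
c7: i12,i13 and/and  dual

ISSUED = 6,7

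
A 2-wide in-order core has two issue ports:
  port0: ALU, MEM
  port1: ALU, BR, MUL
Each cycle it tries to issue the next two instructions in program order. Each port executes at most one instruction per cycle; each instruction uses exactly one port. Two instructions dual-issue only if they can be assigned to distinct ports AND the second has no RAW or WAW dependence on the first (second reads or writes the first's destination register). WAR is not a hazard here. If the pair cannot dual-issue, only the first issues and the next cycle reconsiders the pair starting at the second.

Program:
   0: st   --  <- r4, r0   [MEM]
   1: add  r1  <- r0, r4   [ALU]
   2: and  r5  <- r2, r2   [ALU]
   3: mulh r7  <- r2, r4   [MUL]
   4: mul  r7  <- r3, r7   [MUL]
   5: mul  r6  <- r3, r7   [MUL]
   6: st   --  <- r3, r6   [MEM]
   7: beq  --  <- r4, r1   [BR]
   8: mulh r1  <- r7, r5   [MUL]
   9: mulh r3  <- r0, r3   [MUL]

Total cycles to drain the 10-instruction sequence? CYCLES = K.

CYCLES = 7

  cy0 -> i0,i1 (st.MEM+add.ALU) dual
  cy1 -> i2,i3 (and.ALU+mulh.MUL) dual
  cy2 -> i4 (mul.MUL) no-port MUL/MUL
  cy3 -> i5 (mul.MUL) RAW r6
  cy4 -> i6,i7 (st.MEM+beq.BR) dual
  cy5 -> i8 (mulh.MUL) no-port MUL/MUL
  cy6 -> i9 (mulh.MUL) tail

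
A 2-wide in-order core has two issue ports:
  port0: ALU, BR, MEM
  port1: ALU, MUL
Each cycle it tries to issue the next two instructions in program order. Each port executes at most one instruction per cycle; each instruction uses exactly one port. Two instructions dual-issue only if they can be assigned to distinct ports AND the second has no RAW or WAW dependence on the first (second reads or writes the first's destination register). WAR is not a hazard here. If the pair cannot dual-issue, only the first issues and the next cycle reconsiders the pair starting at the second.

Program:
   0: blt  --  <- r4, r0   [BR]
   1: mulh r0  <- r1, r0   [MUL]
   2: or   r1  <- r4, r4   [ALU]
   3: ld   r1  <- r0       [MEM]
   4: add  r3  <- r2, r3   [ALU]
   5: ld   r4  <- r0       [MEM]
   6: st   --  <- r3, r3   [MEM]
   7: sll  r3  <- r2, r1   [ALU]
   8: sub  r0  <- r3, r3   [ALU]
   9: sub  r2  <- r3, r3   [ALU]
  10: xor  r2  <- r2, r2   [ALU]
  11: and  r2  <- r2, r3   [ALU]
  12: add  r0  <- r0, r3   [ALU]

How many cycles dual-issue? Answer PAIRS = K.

PAIRS = 5

0. blt.BR/mulh.MUL @i0/i1  | pair
1. or.ALU @i2  | WAW r1
2. ld.MEM/add.ALU @i3/i4  | pair
3. ld.MEM @i5  | no-port MEM/MEM
4. st.MEM/sll.ALU @i6/i7  | pair
5. sub.ALU/sub.ALU @i8/i9  | pair
6. xor.ALU @i10  | RAW+WAW r2
7. and.ALU/add.ALU @i11/i12  | pair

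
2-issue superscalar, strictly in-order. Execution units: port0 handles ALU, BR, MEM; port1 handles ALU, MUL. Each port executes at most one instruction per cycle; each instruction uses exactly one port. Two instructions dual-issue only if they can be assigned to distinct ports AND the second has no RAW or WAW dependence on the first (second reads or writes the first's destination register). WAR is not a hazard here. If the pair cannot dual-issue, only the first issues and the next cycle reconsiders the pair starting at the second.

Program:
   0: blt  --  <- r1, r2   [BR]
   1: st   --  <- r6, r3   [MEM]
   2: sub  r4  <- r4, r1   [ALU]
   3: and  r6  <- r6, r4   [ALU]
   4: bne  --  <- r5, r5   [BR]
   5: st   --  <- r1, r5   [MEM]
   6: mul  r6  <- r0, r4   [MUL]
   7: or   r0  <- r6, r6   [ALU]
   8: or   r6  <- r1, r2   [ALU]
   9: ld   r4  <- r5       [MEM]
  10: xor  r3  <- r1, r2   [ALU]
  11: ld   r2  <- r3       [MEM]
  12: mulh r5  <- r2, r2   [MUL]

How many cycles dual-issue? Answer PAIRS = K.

PAIRS = 5

  cy0 -> i0 (blt.BR) no-port BR/MEM
  cy1 -> i1,i2 (st.MEM/sub.ALU) pair
  cy2 -> i3,i4 (and.ALU/bne.BR) pair
  cy3 -> i5,i6 (st.MEM/mul.MUL) pair
  cy4 -> i7,i8 (or.ALU/or.ALU) pair
  cy5 -> i9,i10 (ld.MEM/xor.ALU) pair
  cy6 -> i11 (ld.MEM) RAW r2
  cy7 -> i12 (mulh.MUL) tail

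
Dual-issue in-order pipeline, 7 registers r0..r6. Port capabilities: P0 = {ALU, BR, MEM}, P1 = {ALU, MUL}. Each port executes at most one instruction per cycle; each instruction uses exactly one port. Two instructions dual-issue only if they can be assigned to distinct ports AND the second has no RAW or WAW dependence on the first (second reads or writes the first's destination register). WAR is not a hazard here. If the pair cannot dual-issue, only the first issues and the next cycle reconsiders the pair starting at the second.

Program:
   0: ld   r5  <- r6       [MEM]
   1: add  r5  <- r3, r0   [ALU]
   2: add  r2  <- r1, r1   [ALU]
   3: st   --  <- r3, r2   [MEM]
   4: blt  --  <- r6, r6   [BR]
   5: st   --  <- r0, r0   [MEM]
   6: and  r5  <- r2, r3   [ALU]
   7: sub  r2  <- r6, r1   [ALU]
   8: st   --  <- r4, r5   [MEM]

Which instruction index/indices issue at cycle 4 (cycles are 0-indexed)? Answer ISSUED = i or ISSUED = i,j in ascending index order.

c0: i0 ld  WAW r5
c1: i1,i2 add/add  2-wide
c2: i3 st  no-port MEM/BR
c3: i4 blt  no-port BR/MEM
c4: i5,i6 st/and  2-wide
c5: i7,i8 sub/st  2-wide

ISSUED = 5,6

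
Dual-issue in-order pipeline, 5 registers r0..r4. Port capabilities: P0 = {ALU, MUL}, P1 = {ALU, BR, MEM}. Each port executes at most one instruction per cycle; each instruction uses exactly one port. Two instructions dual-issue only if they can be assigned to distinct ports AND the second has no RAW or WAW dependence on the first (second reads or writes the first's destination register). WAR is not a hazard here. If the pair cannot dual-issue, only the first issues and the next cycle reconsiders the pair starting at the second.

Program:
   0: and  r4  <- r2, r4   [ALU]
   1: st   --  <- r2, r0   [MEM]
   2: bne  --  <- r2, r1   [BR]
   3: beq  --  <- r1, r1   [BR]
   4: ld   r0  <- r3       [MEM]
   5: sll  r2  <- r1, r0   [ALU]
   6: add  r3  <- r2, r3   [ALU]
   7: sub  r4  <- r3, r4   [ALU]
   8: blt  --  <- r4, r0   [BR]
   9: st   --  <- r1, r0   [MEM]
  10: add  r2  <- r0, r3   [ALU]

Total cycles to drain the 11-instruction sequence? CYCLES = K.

CYCLES = 9

c0: i0,i1 and.ALU+st.MEM  dual
c1: i2 bne.BR  no-port BR/BR
c2: i3 beq.BR  no-port BR/MEM
c3: i4 ld.MEM  RAW r0
c4: i5 sll.ALU  RAW r2
c5: i6 add.ALU  RAW r3
c6: i7 sub.ALU  RAW r4
c7: i8 blt.BR  no-port BR/MEM
c8: i9,i10 st.MEM+add.ALU  dual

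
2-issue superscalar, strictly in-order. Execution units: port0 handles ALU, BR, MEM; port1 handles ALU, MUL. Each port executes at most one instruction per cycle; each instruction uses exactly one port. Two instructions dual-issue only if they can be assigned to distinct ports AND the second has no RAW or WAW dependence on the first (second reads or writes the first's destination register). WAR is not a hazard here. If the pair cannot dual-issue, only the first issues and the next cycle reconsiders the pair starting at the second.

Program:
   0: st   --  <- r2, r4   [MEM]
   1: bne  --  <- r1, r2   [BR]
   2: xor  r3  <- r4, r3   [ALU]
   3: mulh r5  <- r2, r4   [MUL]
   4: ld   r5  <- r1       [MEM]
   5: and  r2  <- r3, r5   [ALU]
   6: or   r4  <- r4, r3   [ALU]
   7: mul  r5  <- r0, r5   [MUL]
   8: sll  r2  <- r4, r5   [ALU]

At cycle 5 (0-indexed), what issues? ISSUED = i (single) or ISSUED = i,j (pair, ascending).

ISSUED = 7

#0 head=0: st.MEM i0 no-port MEM/BR
#1 head=1: bne.BR xor.ALU i1/i2 pair
#2 head=3: mulh.MUL i3 WAW r5
#3 head=4: ld.MEM i4 RAW r5
#4 head=5: and.ALU or.ALU i5/i6 pair
#5 head=7: mul.MUL i7 RAW r5
#6 head=8: sll.ALU i8 tail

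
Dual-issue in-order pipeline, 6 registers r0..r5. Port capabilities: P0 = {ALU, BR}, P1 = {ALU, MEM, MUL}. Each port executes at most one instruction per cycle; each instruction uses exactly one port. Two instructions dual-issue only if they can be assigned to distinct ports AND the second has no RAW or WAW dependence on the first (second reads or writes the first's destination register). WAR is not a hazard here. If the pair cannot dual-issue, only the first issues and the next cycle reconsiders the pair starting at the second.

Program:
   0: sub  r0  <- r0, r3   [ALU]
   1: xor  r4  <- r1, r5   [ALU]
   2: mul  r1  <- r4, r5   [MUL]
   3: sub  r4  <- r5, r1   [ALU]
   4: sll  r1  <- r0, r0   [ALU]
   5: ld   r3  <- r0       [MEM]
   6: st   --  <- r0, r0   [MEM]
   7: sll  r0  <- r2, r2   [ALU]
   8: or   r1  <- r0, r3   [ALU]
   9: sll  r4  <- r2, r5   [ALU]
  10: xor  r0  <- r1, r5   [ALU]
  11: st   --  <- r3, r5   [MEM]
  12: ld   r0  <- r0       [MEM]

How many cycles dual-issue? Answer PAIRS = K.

0. sub.ALU/xor.ALU @i0,i1  | pair
1. mul.MUL @i2  | RAW r1
2. sub.ALU/sll.ALU @i3,i4  | pair
3. ld.MEM @i5  | no-port MEM/MEM
4. st.MEM/sll.ALU @i6,i7  | pair
5. or.ALU/sll.ALU @i8,i9  | pair
6. xor.ALU/st.MEM @i10,i11  | pair
7. ld.MEM @i12  | tail

PAIRS = 5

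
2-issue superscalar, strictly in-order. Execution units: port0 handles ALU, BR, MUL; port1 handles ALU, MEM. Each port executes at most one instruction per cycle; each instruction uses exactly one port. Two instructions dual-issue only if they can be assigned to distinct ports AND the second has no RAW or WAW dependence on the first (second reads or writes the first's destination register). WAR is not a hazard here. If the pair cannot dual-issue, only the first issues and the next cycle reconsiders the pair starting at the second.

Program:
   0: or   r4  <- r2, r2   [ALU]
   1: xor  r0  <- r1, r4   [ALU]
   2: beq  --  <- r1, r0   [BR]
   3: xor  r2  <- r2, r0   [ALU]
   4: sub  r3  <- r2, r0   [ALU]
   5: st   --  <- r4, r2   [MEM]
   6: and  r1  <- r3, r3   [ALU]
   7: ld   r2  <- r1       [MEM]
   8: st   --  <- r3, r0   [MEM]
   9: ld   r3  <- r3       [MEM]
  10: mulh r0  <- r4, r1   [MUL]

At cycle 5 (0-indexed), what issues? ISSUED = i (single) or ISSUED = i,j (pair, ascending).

#0 head=0: or i0 RAW r4
#1 head=1: xor i1 RAW r0
#2 head=2: beq+xor i2&i3 2-wide
#3 head=4: sub+st i4&i5 2-wide
#4 head=6: and i6 RAW r1
#5 head=7: ld i7 no-port MEM/MEM
#6 head=8: st i8 no-port MEM/MEM
#7 head=9: ld+mulh i9&i10 2-wide

ISSUED = 7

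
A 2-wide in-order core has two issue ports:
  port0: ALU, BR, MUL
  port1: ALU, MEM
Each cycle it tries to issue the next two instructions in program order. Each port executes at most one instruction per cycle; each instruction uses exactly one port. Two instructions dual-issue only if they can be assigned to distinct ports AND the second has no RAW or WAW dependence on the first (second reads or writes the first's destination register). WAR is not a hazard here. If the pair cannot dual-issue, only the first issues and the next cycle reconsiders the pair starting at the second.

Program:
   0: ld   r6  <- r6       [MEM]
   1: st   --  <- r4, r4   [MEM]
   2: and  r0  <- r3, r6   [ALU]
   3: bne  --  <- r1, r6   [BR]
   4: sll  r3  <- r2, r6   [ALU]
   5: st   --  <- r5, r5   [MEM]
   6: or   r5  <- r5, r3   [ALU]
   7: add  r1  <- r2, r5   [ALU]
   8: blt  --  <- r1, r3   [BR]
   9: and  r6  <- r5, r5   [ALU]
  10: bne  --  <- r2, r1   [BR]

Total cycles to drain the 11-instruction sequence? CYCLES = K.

#0 head=0: ld.MEM i0 no-port MEM/MEM
#1 head=1: st.MEM;and.ALU i1,i2 pair
#2 head=3: bne.BR;sll.ALU i3,i4 pair
#3 head=5: st.MEM;or.ALU i5,i6 pair
#4 head=7: add.ALU i7 RAW r1
#5 head=8: blt.BR;and.ALU i8,i9 pair
#6 head=10: bne.BR i10 tail

CYCLES = 7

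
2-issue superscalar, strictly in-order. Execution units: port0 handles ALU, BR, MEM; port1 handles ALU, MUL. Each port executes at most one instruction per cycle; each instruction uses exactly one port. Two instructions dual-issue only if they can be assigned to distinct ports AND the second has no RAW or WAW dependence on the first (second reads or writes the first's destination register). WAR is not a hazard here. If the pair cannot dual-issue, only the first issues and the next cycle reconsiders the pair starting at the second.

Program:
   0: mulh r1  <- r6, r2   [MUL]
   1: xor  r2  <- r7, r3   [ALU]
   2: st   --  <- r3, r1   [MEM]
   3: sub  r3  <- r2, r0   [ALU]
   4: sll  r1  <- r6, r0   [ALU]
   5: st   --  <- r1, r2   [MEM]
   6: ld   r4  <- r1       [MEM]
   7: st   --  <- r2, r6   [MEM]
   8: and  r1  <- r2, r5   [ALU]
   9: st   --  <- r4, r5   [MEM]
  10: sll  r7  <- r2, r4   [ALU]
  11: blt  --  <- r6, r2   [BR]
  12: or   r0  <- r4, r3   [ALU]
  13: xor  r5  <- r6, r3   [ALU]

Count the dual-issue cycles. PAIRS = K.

PAIRS = 5

[0] i0,i1  mulh.MUL;xor.ALU  -- 2-wide
[1] i2,i3  st.MEM;sub.ALU  -- 2-wide
[2] i4  sll.ALU  -- RAW r1
[3] i5  st.MEM  -- no-port MEM/MEM
[4] i6  ld.MEM  -- no-port MEM/MEM
[5] i7,i8  st.MEM;and.ALU  -- 2-wide
[6] i9,i10  st.MEM;sll.ALU  -- 2-wide
[7] i11,i12  blt.BR;or.ALU  -- 2-wide
[8] i13  xor.ALU  -- tail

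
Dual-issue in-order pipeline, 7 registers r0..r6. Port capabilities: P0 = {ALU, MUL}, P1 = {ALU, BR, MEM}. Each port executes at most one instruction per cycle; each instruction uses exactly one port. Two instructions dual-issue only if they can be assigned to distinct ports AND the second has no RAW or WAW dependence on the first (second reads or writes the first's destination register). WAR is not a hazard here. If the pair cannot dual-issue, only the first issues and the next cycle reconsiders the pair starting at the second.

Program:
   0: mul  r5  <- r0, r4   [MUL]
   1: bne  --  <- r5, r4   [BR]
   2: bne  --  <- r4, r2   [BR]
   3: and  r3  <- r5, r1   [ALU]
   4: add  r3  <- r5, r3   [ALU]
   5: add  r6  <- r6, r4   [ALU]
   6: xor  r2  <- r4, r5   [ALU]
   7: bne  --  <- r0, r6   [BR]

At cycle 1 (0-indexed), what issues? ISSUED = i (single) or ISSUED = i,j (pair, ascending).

#0 head=0: mul i0 RAW r5
#1 head=1: bne i1 no-port BR/BR
#2 head=2: bne+and i2/i3 pair
#3 head=4: add+add i4/i5 pair
#4 head=6: xor+bne i6/i7 pair

ISSUED = 1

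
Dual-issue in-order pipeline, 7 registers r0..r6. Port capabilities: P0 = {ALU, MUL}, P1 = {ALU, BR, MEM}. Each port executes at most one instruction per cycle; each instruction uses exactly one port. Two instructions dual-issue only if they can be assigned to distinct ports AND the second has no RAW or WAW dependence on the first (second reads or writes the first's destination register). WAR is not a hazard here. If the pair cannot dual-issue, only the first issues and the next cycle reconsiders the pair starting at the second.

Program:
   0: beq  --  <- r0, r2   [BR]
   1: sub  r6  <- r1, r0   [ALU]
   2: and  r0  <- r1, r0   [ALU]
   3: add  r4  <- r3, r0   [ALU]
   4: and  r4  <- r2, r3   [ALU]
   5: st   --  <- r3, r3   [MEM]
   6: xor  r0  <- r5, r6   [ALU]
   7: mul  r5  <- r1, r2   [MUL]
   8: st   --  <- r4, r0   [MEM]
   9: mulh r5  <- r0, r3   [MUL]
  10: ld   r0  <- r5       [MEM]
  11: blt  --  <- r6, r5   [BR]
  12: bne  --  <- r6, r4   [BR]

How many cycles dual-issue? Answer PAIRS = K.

PAIRS = 4

t=0 i0,i1:beq+sub ; pair
t=1 i2:and ; RAW r0
t=2 i3:add ; WAW r4
t=3 i4,i5:and+st ; pair
t=4 i6,i7:xor+mul ; pair
t=5 i8,i9:st+mulh ; pair
t=6 i10:ld ; no-port MEM/BR
t=7 i11:blt ; no-port BR/BR
t=8 i12:bne ; tail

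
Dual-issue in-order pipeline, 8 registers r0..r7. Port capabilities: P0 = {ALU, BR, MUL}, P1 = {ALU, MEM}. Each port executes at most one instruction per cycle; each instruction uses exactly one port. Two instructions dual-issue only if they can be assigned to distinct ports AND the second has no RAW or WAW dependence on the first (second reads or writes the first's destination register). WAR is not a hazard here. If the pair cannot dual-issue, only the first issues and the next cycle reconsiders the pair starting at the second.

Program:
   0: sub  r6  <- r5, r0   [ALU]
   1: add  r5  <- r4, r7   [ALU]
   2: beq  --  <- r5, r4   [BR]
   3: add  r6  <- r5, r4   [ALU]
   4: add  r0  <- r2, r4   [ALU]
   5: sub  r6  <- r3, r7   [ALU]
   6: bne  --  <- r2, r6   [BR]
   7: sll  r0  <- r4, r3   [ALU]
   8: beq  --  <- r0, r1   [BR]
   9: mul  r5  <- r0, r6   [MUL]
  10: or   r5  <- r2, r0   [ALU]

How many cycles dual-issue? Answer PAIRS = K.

[0] i0+i1  sub.ALU+add.ALU  -- pair
[1] i2+i3  beq.BR+add.ALU  -- pair
[2] i4+i5  add.ALU+sub.ALU  -- pair
[3] i6+i7  bne.BR+sll.ALU  -- pair
[4] i8  beq.BR  -- no-port BR/MUL
[5] i9  mul.MUL  -- WAW r5
[6] i10  or.ALU  -- tail

PAIRS = 4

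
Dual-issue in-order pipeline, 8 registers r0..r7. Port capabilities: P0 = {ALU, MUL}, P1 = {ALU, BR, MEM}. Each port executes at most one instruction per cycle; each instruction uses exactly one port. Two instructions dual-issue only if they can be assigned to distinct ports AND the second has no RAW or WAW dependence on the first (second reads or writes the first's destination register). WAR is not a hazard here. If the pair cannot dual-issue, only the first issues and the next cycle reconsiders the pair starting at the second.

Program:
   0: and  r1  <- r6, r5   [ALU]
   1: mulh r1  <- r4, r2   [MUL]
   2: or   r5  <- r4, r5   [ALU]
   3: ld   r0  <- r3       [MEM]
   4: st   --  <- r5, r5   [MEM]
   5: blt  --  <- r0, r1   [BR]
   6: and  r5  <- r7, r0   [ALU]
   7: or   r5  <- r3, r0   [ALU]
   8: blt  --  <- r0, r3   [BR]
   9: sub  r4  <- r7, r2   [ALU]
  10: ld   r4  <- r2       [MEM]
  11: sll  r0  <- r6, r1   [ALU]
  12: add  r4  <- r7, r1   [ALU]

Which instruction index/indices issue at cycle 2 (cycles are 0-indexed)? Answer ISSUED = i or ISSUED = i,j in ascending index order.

ISSUED = 3

#0 head=0: and i0 WAW r1
#1 head=1: mulh+or i1,i2 2-wide
#2 head=3: ld i3 no-port MEM/MEM
#3 head=4: st i4 no-port MEM/BR
#4 head=5: blt+and i5,i6 2-wide
#5 head=7: or+blt i7,i8 2-wide
#6 head=9: sub i9 WAW r4
#7 head=10: ld+sll i10,i11 2-wide
#8 head=12: add i12 tail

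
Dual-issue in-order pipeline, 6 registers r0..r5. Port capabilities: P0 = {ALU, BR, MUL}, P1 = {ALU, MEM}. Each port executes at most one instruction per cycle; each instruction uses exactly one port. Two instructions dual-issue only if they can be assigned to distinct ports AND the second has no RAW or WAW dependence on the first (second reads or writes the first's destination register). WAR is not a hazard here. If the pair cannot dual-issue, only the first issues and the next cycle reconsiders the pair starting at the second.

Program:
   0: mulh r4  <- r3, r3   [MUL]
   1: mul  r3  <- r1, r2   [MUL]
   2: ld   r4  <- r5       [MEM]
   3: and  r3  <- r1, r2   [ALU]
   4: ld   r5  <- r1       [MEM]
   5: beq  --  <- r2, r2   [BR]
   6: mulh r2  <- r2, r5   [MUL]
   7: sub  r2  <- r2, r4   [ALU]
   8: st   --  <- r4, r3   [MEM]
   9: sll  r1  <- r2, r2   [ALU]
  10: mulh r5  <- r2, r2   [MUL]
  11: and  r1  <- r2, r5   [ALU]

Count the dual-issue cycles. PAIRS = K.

PAIRS = 4

0. mulh.MUL @i0  | no-port MUL/MUL
1. mul.MUL;ld.MEM @i1&i2  | 2-wide
2. and.ALU;ld.MEM @i3&i4  | 2-wide
3. beq.BR @i5  | no-port BR/MUL
4. mulh.MUL @i6  | RAW+WAW r2
5. sub.ALU;st.MEM @i7&i8  | 2-wide
6. sll.ALU;mulh.MUL @i9&i10  | 2-wide
7. and.ALU @i11  | tail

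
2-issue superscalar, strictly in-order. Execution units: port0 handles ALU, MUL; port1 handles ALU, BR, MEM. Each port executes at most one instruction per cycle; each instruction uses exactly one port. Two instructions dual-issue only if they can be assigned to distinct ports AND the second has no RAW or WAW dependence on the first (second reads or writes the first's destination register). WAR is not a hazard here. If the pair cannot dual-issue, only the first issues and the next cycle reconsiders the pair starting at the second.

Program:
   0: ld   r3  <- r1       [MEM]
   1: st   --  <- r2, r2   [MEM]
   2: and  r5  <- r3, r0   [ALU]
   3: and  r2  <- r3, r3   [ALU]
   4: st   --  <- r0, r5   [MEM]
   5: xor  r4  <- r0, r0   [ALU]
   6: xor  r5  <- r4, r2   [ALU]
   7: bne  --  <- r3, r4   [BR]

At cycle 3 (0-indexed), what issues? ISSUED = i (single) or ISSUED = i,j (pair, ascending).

  cy0 -> i0 (ld) no-port MEM/MEM
  cy1 -> i1+i2 (st;and) pair
  cy2 -> i3+i4 (and;st) pair
  cy3 -> i5 (xor) RAW r4
  cy4 -> i6+i7 (xor;bne) pair

ISSUED = 5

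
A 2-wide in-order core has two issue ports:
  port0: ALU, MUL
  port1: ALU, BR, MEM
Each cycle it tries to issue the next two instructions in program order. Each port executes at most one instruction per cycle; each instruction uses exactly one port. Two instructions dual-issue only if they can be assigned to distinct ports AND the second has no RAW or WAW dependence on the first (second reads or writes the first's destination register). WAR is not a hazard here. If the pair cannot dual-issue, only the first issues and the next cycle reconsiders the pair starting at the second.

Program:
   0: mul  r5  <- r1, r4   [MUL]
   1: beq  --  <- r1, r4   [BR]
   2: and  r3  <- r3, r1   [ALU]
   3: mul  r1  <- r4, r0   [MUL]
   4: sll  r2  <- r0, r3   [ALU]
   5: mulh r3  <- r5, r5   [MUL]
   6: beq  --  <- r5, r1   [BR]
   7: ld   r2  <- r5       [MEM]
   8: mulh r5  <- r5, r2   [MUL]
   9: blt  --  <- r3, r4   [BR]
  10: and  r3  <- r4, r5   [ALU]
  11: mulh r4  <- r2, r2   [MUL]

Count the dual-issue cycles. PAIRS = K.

#0 head=0: mul beq i0+i1 dual
#1 head=2: and mul i2+i3 dual
#2 head=4: sll mulh i4+i5 dual
#3 head=6: beq i6 no-port BR/MEM
#4 head=7: ld i7 RAW r2
#5 head=8: mulh blt i8+i9 dual
#6 head=10: and mulh i10+i11 dual

PAIRS = 5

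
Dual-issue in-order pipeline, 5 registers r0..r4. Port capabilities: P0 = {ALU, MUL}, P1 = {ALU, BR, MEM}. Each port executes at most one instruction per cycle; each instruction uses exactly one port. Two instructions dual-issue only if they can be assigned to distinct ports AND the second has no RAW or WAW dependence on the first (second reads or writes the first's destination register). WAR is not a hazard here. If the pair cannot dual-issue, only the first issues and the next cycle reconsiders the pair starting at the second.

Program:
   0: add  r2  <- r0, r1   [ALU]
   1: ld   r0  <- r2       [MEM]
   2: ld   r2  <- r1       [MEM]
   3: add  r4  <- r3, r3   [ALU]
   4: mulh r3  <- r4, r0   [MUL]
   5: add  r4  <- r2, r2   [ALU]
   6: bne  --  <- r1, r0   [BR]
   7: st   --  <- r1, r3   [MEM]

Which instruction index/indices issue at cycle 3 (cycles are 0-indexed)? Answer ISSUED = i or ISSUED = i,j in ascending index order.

ISSUED = 4,5

0. add.ALU @i0  | RAW r2
1. ld.MEM @i1  | no-port MEM/MEM
2. ld.MEM+add.ALU @i2&i3  | dual
3. mulh.MUL+add.ALU @i4&i5  | dual
4. bne.BR @i6  | no-port BR/MEM
5. st.MEM @i7  | tail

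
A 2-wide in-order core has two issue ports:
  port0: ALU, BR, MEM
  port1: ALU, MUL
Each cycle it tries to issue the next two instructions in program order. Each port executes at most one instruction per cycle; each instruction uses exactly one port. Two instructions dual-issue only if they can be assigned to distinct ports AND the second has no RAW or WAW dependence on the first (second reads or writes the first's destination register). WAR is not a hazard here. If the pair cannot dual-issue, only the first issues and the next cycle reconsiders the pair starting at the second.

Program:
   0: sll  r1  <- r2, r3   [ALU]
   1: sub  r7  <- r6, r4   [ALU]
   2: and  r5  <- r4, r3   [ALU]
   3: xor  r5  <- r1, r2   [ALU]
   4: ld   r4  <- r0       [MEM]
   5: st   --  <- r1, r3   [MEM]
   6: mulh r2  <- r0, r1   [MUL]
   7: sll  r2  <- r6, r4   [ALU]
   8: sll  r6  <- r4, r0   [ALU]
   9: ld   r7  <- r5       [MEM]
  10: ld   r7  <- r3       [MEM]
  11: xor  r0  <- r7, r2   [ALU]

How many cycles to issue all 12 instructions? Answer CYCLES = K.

CYCLES = 8

  cy0 -> i0&i1 (sll/sub) pair
  cy1 -> i2 (and) WAW r5
  cy2 -> i3&i4 (xor/ld) pair
  cy3 -> i5&i6 (st/mulh) pair
  cy4 -> i7&i8 (sll/sll) pair
  cy5 -> i9 (ld) no-port MEM/MEM
  cy6 -> i10 (ld) RAW r7
  cy7 -> i11 (xor) tail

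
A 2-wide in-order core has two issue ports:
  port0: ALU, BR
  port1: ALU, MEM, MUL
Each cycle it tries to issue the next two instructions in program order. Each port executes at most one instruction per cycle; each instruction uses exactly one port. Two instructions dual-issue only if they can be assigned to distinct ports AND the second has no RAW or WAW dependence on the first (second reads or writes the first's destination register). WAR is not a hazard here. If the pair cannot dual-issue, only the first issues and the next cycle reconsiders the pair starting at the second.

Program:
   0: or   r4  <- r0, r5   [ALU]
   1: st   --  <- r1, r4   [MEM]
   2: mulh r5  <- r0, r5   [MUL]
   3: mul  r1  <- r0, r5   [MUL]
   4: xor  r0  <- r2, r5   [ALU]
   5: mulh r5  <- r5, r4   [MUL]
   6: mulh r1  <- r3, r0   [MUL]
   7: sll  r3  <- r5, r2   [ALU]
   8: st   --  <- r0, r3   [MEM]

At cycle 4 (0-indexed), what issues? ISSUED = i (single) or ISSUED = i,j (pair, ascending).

[0] i0  or.ALU  -- RAW r4
[1] i1  st.MEM  -- no-port MEM/MUL
[2] i2  mulh.MUL  -- no-port MUL/MUL
[3] i3+i4  mul.MUL xor.ALU  -- 2-wide
[4] i5  mulh.MUL  -- no-port MUL/MUL
[5] i6+i7  mulh.MUL sll.ALU  -- 2-wide
[6] i8  st.MEM  -- tail

ISSUED = 5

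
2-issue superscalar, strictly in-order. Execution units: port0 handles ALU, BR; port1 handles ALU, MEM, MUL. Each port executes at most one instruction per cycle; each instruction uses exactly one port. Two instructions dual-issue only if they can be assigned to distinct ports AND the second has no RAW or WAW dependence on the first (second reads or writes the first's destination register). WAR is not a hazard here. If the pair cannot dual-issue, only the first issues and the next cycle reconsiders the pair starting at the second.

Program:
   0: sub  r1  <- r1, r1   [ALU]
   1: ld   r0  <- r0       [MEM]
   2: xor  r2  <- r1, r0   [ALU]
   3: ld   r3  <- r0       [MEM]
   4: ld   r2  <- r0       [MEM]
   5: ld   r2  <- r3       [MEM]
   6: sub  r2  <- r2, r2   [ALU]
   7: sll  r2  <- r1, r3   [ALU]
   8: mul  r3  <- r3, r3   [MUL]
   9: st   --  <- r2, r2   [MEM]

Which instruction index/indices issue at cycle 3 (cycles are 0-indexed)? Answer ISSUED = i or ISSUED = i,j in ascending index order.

ISSUED = 5

0. sub+ld @i0+i1  | pair
1. xor+ld @i2+i3  | pair
2. ld @i4  | no-port MEM/MEM
3. ld @i5  | RAW+WAW r2
4. sub @i6  | WAW r2
5. sll+mul @i7+i8  | pair
6. st @i9  | tail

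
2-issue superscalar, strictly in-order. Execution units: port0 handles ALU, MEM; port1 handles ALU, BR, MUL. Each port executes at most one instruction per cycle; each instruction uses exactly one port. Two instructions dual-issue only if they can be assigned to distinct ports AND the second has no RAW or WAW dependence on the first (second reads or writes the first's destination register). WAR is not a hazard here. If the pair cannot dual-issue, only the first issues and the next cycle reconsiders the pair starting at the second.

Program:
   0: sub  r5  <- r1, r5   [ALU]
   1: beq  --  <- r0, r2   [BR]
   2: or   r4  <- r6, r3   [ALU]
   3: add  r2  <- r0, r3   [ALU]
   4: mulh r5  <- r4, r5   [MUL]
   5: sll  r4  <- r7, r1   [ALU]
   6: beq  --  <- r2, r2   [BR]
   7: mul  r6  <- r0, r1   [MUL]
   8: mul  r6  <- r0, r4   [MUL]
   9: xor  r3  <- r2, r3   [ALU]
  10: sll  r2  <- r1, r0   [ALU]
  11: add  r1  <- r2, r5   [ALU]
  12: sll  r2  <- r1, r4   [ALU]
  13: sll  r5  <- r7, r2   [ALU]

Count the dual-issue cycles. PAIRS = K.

PAIRS = 4

c0: i0,i1 sub.ALU beq.BR  pair
c1: i2,i3 or.ALU add.ALU  pair
c2: i4,i5 mulh.MUL sll.ALU  pair
c3: i6 beq.BR  no-port BR/MUL
c4: i7 mul.MUL  no-port MUL/MUL
c5: i8,i9 mul.MUL xor.ALU  pair
c6: i10 sll.ALU  RAW r2
c7: i11 add.ALU  RAW r1
c8: i12 sll.ALU  RAW r2
c9: i13 sll.ALU  tail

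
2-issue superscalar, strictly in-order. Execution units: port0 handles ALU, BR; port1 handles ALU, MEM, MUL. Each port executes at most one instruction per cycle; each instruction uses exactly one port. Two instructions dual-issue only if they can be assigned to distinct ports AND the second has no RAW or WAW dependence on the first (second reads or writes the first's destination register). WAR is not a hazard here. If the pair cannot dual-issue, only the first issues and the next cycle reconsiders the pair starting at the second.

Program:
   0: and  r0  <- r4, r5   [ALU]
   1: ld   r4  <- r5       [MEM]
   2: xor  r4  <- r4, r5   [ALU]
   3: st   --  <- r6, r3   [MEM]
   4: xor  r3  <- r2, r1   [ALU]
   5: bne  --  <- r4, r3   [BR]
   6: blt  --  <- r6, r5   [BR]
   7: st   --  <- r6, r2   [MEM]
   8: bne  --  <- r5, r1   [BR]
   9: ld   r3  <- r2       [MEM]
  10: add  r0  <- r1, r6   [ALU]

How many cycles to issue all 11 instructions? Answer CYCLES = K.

0. and.ALU;ld.MEM @i0,i1  | 2-wide
1. xor.ALU;st.MEM @i2,i3  | 2-wide
2. xor.ALU @i4  | RAW r3
3. bne.BR @i5  | no-port BR/BR
4. blt.BR;st.MEM @i6,i7  | 2-wide
5. bne.BR;ld.MEM @i8,i9  | 2-wide
6. add.ALU @i10  | tail

CYCLES = 7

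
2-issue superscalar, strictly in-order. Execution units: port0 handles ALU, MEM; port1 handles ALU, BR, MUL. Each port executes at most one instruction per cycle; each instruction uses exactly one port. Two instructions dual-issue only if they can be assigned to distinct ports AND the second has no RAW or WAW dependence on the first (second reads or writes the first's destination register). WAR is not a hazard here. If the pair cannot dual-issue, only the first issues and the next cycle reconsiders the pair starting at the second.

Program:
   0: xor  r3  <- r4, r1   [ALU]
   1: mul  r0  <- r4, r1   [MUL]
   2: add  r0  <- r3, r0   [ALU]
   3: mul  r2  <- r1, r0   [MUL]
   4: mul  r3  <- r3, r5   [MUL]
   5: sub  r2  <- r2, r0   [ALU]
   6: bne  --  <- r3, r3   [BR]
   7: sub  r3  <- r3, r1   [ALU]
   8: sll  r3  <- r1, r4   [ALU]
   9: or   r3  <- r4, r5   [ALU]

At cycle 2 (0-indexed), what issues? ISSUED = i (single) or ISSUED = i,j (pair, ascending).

  cy0 -> i0/i1 (xor.ALU mul.MUL) pair
  cy1 -> i2 (add.ALU) RAW r0
  cy2 -> i3 (mul.MUL) no-port MUL/MUL
  cy3 -> i4/i5 (mul.MUL sub.ALU) pair
  cy4 -> i6/i7 (bne.BR sub.ALU) pair
  cy5 -> i8 (sll.ALU) WAW r3
  cy6 -> i9 (or.ALU) tail

ISSUED = 3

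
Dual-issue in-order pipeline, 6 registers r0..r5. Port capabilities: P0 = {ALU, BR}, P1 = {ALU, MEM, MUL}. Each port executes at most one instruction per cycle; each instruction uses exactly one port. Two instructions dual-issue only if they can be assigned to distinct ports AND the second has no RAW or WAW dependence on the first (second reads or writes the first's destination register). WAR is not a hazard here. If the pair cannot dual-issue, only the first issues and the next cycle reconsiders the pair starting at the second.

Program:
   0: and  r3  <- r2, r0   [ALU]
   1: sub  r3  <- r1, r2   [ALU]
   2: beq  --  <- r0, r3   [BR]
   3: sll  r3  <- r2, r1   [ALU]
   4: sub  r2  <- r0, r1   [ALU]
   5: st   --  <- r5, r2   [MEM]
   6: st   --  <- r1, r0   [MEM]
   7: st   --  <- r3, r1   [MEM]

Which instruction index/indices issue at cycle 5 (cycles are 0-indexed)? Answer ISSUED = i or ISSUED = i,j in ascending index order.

ISSUED = 6

t=0 i0:and ; WAW r3
t=1 i1:sub ; RAW r3
t=2 i2/i3:beq/sll ; dual
t=3 i4:sub ; RAW r2
t=4 i5:st ; no-port MEM/MEM
t=5 i6:st ; no-port MEM/MEM
t=6 i7:st ; tail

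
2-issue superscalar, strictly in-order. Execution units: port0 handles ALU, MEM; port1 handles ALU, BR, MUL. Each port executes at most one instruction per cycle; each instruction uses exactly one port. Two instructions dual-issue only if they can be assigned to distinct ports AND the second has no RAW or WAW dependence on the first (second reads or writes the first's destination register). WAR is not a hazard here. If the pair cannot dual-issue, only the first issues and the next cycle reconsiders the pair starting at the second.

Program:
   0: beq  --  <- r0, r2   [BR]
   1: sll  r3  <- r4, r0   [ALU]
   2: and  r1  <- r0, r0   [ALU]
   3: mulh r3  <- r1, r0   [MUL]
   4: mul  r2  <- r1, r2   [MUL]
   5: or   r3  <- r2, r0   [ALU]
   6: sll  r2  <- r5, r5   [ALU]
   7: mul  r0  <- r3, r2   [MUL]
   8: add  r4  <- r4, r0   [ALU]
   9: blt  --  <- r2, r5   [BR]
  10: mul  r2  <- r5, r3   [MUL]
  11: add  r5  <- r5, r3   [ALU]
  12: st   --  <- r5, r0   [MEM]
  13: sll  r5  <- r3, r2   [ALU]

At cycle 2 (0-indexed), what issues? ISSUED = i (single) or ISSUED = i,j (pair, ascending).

  cy0 -> i0/i1 (beq.BR+sll.ALU) pair
  cy1 -> i2 (and.ALU) RAW r1
  cy2 -> i3 (mulh.MUL) no-port MUL/MUL
  cy3 -> i4 (mul.MUL) RAW r2
  cy4 -> i5/i6 (or.ALU+sll.ALU) pair
  cy5 -> i7 (mul.MUL) RAW r0
  cy6 -> i8/i9 (add.ALU+blt.BR) pair
  cy7 -> i10/i11 (mul.MUL+add.ALU) pair
  cy8 -> i12/i13 (st.MEM+sll.ALU) pair

ISSUED = 3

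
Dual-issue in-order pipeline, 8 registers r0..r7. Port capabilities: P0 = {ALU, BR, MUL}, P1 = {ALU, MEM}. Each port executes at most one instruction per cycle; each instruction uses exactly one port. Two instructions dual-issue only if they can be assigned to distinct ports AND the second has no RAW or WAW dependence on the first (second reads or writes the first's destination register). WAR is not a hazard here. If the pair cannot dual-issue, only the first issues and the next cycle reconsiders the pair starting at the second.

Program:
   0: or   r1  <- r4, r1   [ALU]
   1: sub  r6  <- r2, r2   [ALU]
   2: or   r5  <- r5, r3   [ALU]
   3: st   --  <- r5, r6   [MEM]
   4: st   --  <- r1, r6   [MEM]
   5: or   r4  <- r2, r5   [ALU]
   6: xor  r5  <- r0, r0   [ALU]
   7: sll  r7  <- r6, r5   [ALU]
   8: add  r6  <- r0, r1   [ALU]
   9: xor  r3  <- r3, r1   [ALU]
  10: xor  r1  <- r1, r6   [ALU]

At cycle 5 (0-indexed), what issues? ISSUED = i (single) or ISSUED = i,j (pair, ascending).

[0] i0+i1  or+sub  -- dual
[1] i2  or  -- RAW r5
[2] i3  st  -- no-port MEM/MEM
[3] i4+i5  st+or  -- dual
[4] i6  xor  -- RAW r5
[5] i7+i8  sll+add  -- dual
[6] i9+i10  xor+xor  -- dual

ISSUED = 7,8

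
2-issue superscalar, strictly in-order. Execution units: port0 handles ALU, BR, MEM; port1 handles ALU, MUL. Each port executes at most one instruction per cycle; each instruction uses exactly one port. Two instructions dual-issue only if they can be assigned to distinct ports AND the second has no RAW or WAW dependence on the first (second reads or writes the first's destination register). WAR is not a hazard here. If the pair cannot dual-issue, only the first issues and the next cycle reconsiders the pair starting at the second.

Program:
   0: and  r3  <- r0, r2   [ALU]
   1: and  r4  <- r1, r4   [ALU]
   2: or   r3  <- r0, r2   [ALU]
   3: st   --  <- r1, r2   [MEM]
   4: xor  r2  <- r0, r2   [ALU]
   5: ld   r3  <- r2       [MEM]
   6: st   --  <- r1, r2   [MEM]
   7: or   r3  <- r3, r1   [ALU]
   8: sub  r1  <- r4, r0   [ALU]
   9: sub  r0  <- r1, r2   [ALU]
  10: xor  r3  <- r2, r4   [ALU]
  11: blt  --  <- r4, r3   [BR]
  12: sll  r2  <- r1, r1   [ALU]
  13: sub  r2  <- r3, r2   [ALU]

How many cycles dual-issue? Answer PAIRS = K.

  cy0 -> i0/i1 (and.ALU and.ALU) pair
  cy1 -> i2/i3 (or.ALU st.MEM) pair
  cy2 -> i4 (xor.ALU) RAW r2
  cy3 -> i5 (ld.MEM) no-port MEM/MEM
  cy4 -> i6/i7 (st.MEM or.ALU) pair
  cy5 -> i8 (sub.ALU) RAW r1
  cy6 -> i9/i10 (sub.ALU xor.ALU) pair
  cy7 -> i11/i12 (blt.BR sll.ALU) pair
  cy8 -> i13 (sub.ALU) tail

PAIRS = 5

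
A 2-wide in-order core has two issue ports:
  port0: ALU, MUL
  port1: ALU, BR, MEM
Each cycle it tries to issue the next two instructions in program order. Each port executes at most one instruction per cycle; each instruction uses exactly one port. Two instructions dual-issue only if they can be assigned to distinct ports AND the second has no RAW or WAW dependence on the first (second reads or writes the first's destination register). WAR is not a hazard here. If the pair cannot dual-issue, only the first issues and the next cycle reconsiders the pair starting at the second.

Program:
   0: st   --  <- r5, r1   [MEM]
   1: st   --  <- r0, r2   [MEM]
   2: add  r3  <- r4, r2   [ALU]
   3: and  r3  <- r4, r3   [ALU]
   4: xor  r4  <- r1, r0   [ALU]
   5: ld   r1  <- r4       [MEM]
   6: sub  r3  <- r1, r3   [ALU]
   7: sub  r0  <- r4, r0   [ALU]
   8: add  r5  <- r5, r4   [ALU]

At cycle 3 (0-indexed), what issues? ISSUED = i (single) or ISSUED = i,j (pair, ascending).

  cy0 -> i0 (st) no-port MEM/MEM
  cy1 -> i1+i2 (st;add) dual
  cy2 -> i3+i4 (and;xor) dual
  cy3 -> i5 (ld) RAW r1
  cy4 -> i6+i7 (sub;sub) dual
  cy5 -> i8 (add) tail

ISSUED = 5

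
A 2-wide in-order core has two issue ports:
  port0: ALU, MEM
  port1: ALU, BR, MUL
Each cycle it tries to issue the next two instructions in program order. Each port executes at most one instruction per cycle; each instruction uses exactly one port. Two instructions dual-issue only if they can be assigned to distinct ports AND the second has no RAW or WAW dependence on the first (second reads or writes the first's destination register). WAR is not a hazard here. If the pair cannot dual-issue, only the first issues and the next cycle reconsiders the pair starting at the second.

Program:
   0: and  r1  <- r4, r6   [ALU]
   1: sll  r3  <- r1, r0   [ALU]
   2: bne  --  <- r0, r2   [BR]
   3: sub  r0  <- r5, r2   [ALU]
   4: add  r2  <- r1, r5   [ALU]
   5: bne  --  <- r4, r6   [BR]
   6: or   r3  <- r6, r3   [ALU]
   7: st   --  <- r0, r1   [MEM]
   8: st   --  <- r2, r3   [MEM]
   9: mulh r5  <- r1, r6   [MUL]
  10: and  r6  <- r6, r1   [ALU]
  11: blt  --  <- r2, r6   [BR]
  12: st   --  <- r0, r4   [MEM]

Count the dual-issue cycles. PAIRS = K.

PAIRS = 5

  cy0 -> i0 (and) RAW r1
  cy1 -> i1,i2 (sll;bne) pair
  cy2 -> i3,i4 (sub;add) pair
  cy3 -> i5,i6 (bne;or) pair
  cy4 -> i7 (st) no-port MEM/MEM
  cy5 -> i8,i9 (st;mulh) pair
  cy6 -> i10 (and) RAW r6
  cy7 -> i11,i12 (blt;st) pair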